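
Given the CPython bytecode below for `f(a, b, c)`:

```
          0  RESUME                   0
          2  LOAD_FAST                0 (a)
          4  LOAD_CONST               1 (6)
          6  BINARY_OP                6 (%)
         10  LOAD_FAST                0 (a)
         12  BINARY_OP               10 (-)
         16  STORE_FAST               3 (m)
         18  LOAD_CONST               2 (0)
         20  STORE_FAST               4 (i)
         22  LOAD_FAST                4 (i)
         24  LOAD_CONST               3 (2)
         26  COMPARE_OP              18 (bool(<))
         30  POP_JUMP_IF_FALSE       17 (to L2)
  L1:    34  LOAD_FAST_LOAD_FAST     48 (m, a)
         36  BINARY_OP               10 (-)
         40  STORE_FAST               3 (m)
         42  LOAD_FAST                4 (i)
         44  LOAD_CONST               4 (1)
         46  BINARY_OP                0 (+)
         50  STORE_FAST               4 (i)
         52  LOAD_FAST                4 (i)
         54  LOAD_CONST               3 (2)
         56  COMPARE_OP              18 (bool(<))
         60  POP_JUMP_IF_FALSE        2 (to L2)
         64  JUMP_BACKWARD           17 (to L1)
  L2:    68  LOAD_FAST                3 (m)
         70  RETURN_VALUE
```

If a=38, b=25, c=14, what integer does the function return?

-112

LOAD_FAST a → push 38. Stack: [38]
LOAD_CONST → push 6. Stack: [38, 6]
BINARY_OP % → 38 % 6 = 2. Stack: [2]
LOAD_FAST a → push 38. Stack: [2, 38]
BINARY_OP - → 2 - 38 = -36. Stack: [-36]
STORE_FAST m → m=-36. Stack: []
LOAD_CONST → push 0. Stack: [0]
STORE_FAST i → i=0. Stack: []
LOAD_FAST i → push 0. Stack: [0]
LOAD_CONST → push 2. Stack: [0, 2]
COMPARE_OP bool(<) → 0 vs 2 = True. Stack: [True]
POP_JUMP_IF_FALSE → pop True; no jump. Stack: []
LOAD_FAST_LOAD_FAST m,a → push -36,38. Stack: [-36, 38]
BINARY_OP - → -36 - 38 = -74. Stack: [-74]
STORE_FAST m → m=-74. Stack: []
LOAD_FAST i → push 0. Stack: [0]
LOAD_CONST → push 1. Stack: [0, 1]
BINARY_OP + → 0 + 1 = 1. Stack: [1]
STORE_FAST i → i=1. Stack: []
LOAD_FAST i → push 1. Stack: [1]
LOAD_CONST → push 2. Stack: [1, 2]
COMPARE_OP bool(<) → 1 vs 2 = True. Stack: [True]
POP_JUMP_IF_FALSE → pop True; no jump. Stack: []
LOAD_FAST_LOAD_FAST m,a → push -74,38. Stack: [-74, 38]
BINARY_OP - → -74 - 38 = -112. Stack: [-112]
STORE_FAST m → m=-112. Stack: []
LOAD_FAST i → push 1. Stack: [1]
LOAD_CONST → push 1. Stack: [1, 1]
BINARY_OP + → 1 + 1 = 2. Stack: [2]
STORE_FAST i → i=2. Stack: []
LOAD_FAST i → push 2. Stack: [2]
LOAD_CONST → push 2. Stack: [2, 2]
COMPARE_OP bool(<) → 2 vs 2 = False. Stack: [False]
POP_JUMP_IF_FALSE → pop False; jump. Stack: []
LOAD_FAST m → push -112. Stack: [-112]
RETURN_VALUE → return -112.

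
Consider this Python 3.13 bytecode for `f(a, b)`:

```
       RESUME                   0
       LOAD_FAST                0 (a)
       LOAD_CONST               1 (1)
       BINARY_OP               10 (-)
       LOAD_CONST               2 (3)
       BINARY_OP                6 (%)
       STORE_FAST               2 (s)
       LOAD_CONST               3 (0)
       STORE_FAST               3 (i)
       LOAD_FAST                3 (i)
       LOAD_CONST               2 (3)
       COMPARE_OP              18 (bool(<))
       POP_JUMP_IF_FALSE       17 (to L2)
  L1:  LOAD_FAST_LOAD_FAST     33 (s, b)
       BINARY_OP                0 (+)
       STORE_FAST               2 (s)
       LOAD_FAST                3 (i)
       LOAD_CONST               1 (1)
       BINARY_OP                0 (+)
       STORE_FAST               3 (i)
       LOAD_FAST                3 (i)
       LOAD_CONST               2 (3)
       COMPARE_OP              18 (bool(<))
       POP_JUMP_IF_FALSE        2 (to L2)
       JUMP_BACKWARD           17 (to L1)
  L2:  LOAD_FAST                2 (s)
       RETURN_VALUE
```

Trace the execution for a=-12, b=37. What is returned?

LOAD_FAST a → push -12. Stack: [-12]
LOAD_CONST → push 1. Stack: [-12, 1]
BINARY_OP - → -12 - 1 = -13. Stack: [-13]
LOAD_CONST → push 3. Stack: [-13, 3]
BINARY_OP % → -13 % 3 = 2. Stack: [2]
STORE_FAST s → s=2. Stack: []
LOAD_CONST → push 0. Stack: [0]
STORE_FAST i → i=0. Stack: []
LOAD_FAST i → push 0. Stack: [0]
LOAD_CONST → push 3. Stack: [0, 3]
COMPARE_OP bool(<) → 0 vs 3 = True. Stack: [True]
POP_JUMP_IF_FALSE → pop True; no jump. Stack: []
LOAD_FAST_LOAD_FAST s,b → push 2,37. Stack: [2, 37]
BINARY_OP + → 2 + 37 = 39. Stack: [39]
STORE_FAST s → s=39. Stack: []
LOAD_FAST i → push 0. Stack: [0]
LOAD_CONST → push 1. Stack: [0, 1]
BINARY_OP + → 0 + 1 = 1. Stack: [1]
STORE_FAST i → i=1. Stack: []
LOAD_FAST i → push 1. Stack: [1]
LOAD_CONST → push 3. Stack: [1, 3]
COMPARE_OP bool(<) → 1 vs 3 = True. Stack: [True]
POP_JUMP_IF_FALSE → pop True; no jump. Stack: []
LOAD_FAST_LOAD_FAST s,b → push 39,37. Stack: [39, 37]
BINARY_OP + → 39 + 37 = 76. Stack: [76]
STORE_FAST s → s=76. Stack: []
LOAD_FAST i → push 1. Stack: [1]
LOAD_CONST → push 1. Stack: [1, 1]
BINARY_OP + → 1 + 1 = 2. Stack: [2]
STORE_FAST i → i=2. Stack: []
LOAD_FAST i → push 2. Stack: [2]
LOAD_CONST → push 3. Stack: [2, 3]
COMPARE_OP bool(<) → 2 vs 3 = True. Stack: [True]
POP_JUMP_IF_FALSE → pop True; no jump. Stack: []
LOAD_FAST_LOAD_FAST s,b → push 76,37. Stack: [76, 37]
BINARY_OP + → 76 + 37 = 113. Stack: [113]
STORE_FAST s → s=113. Stack: []
LOAD_FAST i → push 2. Stack: [2]
LOAD_CONST → push 1. Stack: [2, 1]
BINARY_OP + → 2 + 1 = 3. Stack: [3]
STORE_FAST i → i=3. Stack: []
LOAD_FAST i → push 3. Stack: [3]
LOAD_CONST → push 3. Stack: [3, 3]
COMPARE_OP bool(<) → 3 vs 3 = False. Stack: [False]
POP_JUMP_IF_FALSE → pop False; jump. Stack: []
LOAD_FAST s → push 113. Stack: [113]
RETURN_VALUE → return 113.

113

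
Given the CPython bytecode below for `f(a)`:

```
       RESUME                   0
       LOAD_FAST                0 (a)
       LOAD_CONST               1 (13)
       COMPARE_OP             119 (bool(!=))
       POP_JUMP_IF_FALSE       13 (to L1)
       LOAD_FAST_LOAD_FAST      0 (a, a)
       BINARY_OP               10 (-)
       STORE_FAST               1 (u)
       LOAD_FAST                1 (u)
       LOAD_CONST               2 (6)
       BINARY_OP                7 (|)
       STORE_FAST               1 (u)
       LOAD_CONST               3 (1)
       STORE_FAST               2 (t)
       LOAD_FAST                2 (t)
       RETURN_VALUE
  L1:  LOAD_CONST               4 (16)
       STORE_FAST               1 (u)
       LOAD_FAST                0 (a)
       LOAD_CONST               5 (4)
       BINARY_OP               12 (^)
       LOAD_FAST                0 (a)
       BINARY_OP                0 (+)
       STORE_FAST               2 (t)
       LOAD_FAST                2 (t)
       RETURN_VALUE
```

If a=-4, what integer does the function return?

1

LOAD_FAST a → push -4. Stack: [-4]
LOAD_CONST → push 13. Stack: [-4, 13]
COMPARE_OP bool(!=) → -4 vs 13 = True. Stack: [True]
POP_JUMP_IF_FALSE → pop True; no jump. Stack: []
LOAD_FAST_LOAD_FAST a,a → push -4,-4. Stack: [-4, -4]
BINARY_OP - → -4 - -4 = 0. Stack: [0]
STORE_FAST u → u=0. Stack: []
LOAD_FAST u → push 0. Stack: [0]
LOAD_CONST → push 6. Stack: [0, 6]
BINARY_OP | → 0 | 6 = 6. Stack: [6]
STORE_FAST u → u=6. Stack: []
LOAD_CONST → push 1. Stack: [1]
STORE_FAST t → t=1. Stack: []
LOAD_FAST t → push 1. Stack: [1]
RETURN_VALUE → return 1.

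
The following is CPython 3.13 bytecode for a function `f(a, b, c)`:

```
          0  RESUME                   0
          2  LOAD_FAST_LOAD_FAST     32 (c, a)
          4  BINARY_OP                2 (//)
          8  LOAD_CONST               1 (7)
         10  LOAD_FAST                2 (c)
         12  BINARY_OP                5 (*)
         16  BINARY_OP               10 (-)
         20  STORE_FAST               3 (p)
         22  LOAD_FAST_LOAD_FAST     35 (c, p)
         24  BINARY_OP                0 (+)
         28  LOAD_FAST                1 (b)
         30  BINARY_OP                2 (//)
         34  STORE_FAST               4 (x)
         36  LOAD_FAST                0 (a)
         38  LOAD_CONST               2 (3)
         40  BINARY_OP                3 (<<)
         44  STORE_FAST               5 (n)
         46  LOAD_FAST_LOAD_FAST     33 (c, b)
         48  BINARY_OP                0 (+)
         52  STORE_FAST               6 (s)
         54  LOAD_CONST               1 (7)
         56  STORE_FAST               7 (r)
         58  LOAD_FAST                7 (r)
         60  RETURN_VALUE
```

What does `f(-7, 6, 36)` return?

7

LOAD_FAST_LOAD_FAST c,a → push 36,-7. Stack: [36, -7]
BINARY_OP // → 36 // -7 = -6. Stack: [-6]
LOAD_CONST → push 7. Stack: [-6, 7]
LOAD_FAST c → push 36. Stack: [-6, 7, 36]
BINARY_OP * → 7 * 36 = 252. Stack: [-6, 252]
BINARY_OP - → -6 - 252 = -258. Stack: [-258]
STORE_FAST p → p=-258. Stack: []
LOAD_FAST_LOAD_FAST c,p → push 36,-258. Stack: [36, -258]
BINARY_OP + → 36 + -258 = -222. Stack: [-222]
LOAD_FAST b → push 6. Stack: [-222, 6]
BINARY_OP // → -222 // 6 = -37. Stack: [-37]
STORE_FAST x → x=-37. Stack: []
LOAD_FAST a → push -7. Stack: [-7]
LOAD_CONST → push 3. Stack: [-7, 3]
BINARY_OP << → -7 << 3 = -56. Stack: [-56]
STORE_FAST n → n=-56. Stack: []
LOAD_FAST_LOAD_FAST c,b → push 36,6. Stack: [36, 6]
BINARY_OP + → 36 + 6 = 42. Stack: [42]
STORE_FAST s → s=42. Stack: []
LOAD_CONST → push 7. Stack: [7]
STORE_FAST r → r=7. Stack: []
LOAD_FAST r → push 7. Stack: [7]
RETURN_VALUE → return 7.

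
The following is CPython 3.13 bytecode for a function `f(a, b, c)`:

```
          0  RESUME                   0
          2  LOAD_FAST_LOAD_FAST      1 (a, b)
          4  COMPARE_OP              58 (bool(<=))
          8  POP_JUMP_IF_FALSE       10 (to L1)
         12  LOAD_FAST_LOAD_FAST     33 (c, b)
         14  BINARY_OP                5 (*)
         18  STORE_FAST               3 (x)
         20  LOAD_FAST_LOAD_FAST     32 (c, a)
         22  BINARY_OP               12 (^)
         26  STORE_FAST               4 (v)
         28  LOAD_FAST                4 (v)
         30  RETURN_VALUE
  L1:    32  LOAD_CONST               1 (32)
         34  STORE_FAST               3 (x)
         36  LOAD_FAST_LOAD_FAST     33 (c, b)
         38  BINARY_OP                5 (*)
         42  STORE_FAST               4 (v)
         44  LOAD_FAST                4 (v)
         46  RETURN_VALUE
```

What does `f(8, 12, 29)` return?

LOAD_FAST_LOAD_FAST a,b → push 8,12. Stack: [8, 12]
COMPARE_OP bool(<=) → 8 vs 12 = True. Stack: [True]
POP_JUMP_IF_FALSE → pop True; no jump. Stack: []
LOAD_FAST_LOAD_FAST c,b → push 29,12. Stack: [29, 12]
BINARY_OP * → 29 * 12 = 348. Stack: [348]
STORE_FAST x → x=348. Stack: []
LOAD_FAST_LOAD_FAST c,a → push 29,8. Stack: [29, 8]
BINARY_OP ^ → 29 ^ 8 = 21. Stack: [21]
STORE_FAST v → v=21. Stack: []
LOAD_FAST v → push 21. Stack: [21]
RETURN_VALUE → return 21.

21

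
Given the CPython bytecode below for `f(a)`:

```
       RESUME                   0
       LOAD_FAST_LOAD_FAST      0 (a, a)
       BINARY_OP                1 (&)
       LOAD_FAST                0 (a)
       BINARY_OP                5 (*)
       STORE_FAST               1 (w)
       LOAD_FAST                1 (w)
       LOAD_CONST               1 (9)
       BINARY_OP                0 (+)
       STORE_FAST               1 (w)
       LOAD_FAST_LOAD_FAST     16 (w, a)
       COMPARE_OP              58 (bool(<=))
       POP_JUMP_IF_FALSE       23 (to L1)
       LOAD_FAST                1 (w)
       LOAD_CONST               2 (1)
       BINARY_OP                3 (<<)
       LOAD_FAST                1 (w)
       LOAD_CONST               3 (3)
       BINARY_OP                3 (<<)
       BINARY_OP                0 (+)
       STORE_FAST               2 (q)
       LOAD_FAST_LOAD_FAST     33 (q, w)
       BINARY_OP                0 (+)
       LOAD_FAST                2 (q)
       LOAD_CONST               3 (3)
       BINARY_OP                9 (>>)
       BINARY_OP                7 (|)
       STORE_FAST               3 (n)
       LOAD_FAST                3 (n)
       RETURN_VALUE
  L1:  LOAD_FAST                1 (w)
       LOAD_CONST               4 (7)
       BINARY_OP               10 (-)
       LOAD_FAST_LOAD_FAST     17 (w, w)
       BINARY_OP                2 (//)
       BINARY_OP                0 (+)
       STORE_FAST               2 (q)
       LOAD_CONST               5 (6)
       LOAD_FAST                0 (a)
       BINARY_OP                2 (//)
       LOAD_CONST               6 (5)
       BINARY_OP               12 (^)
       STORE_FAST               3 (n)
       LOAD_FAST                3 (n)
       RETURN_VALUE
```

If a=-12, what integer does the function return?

LOAD_FAST_LOAD_FAST a,a → push -12,-12. Stack: [-12, -12]
BINARY_OP & → -12 & -12 = -12. Stack: [-12]
LOAD_FAST a → push -12. Stack: [-12, -12]
BINARY_OP * → -12 * -12 = 144. Stack: [144]
STORE_FAST w → w=144. Stack: []
LOAD_FAST w → push 144. Stack: [144]
LOAD_CONST → push 9. Stack: [144, 9]
BINARY_OP + → 144 + 9 = 153. Stack: [153]
STORE_FAST w → w=153. Stack: []
LOAD_FAST_LOAD_FAST w,a → push 153,-12. Stack: [153, -12]
COMPARE_OP bool(<=) → 153 vs -12 = False. Stack: [False]
POP_JUMP_IF_FALSE → pop False; jump. Stack: []
LOAD_FAST w → push 153. Stack: [153]
LOAD_CONST → push 7. Stack: [153, 7]
BINARY_OP - → 153 - 7 = 146. Stack: [146]
LOAD_FAST_LOAD_FAST w,w → push 153,153. Stack: [146, 153, 153]
BINARY_OP // → 153 // 153 = 1. Stack: [146, 1]
BINARY_OP + → 146 + 1 = 147. Stack: [147]
STORE_FAST q → q=147. Stack: []
LOAD_CONST → push 6. Stack: [6]
LOAD_FAST a → push -12. Stack: [6, -12]
BINARY_OP // → 6 // -12 = -1. Stack: [-1]
LOAD_CONST → push 5. Stack: [-1, 5]
BINARY_OP ^ → -1 ^ 5 = -6. Stack: [-6]
STORE_FAST n → n=-6. Stack: []
LOAD_FAST n → push -6. Stack: [-6]
RETURN_VALUE → return -6.

-6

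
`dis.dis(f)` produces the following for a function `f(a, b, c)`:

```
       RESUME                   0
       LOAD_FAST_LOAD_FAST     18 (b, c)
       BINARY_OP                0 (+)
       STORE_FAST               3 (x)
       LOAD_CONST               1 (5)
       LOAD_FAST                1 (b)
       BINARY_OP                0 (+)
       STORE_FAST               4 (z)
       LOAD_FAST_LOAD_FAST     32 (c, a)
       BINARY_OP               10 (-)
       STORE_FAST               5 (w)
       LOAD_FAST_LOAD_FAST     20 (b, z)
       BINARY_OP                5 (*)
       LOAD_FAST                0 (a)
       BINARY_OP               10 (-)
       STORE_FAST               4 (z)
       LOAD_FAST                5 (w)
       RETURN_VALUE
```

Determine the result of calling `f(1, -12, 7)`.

LOAD_FAST_LOAD_FAST b,c → push -12,7. Stack: [-12, 7]
BINARY_OP + → -12 + 7 = -5. Stack: [-5]
STORE_FAST x → x=-5. Stack: []
LOAD_CONST → push 5. Stack: [5]
LOAD_FAST b → push -12. Stack: [5, -12]
BINARY_OP + → 5 + -12 = -7. Stack: [-7]
STORE_FAST z → z=-7. Stack: []
LOAD_FAST_LOAD_FAST c,a → push 7,1. Stack: [7, 1]
BINARY_OP - → 7 - 1 = 6. Stack: [6]
STORE_FAST w → w=6. Stack: []
LOAD_FAST_LOAD_FAST b,z → push -12,-7. Stack: [-12, -7]
BINARY_OP * → -12 * -7 = 84. Stack: [84]
LOAD_FAST a → push 1. Stack: [84, 1]
BINARY_OP - → 84 - 1 = 83. Stack: [83]
STORE_FAST z → z=83. Stack: []
LOAD_FAST w → push 6. Stack: [6]
RETURN_VALUE → return 6.

6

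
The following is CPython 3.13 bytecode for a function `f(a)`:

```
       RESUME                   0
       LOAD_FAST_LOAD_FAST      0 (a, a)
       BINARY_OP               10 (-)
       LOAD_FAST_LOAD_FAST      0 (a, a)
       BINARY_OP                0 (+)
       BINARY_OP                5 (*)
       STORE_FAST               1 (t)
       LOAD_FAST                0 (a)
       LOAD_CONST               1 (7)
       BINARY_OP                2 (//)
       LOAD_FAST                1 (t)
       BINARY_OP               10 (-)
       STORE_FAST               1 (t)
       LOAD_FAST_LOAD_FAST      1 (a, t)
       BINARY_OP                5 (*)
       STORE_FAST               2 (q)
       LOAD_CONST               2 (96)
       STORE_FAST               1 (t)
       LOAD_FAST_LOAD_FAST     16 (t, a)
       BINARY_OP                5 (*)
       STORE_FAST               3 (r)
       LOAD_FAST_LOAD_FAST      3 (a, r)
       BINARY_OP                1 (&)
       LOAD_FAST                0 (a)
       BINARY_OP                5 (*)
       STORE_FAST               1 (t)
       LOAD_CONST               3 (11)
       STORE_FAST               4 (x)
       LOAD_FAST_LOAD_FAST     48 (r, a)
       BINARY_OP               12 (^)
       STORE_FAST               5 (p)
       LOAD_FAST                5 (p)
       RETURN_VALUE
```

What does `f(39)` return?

LOAD_FAST_LOAD_FAST a,a → push 39,39. Stack: [39, 39]
BINARY_OP - → 39 - 39 = 0. Stack: [0]
LOAD_FAST_LOAD_FAST a,a → push 39,39. Stack: [0, 39, 39]
BINARY_OP + → 39 + 39 = 78. Stack: [0, 78]
BINARY_OP * → 0 * 78 = 0. Stack: [0]
STORE_FAST t → t=0. Stack: []
LOAD_FAST a → push 39. Stack: [39]
LOAD_CONST → push 7. Stack: [39, 7]
BINARY_OP // → 39 // 7 = 5. Stack: [5]
LOAD_FAST t → push 0. Stack: [5, 0]
BINARY_OP - → 5 - 0 = 5. Stack: [5]
STORE_FAST t → t=5. Stack: []
LOAD_FAST_LOAD_FAST a,t → push 39,5. Stack: [39, 5]
BINARY_OP * → 39 * 5 = 195. Stack: [195]
STORE_FAST q → q=195. Stack: []
LOAD_CONST → push 96. Stack: [96]
STORE_FAST t → t=96. Stack: []
LOAD_FAST_LOAD_FAST t,a → push 96,39. Stack: [96, 39]
BINARY_OP * → 96 * 39 = 3744. Stack: [3744]
STORE_FAST r → r=3744. Stack: []
LOAD_FAST_LOAD_FAST a,r → push 39,3744. Stack: [39, 3744]
BINARY_OP & → 39 & 3744 = 32. Stack: [32]
LOAD_FAST a → push 39. Stack: [32, 39]
BINARY_OP * → 32 * 39 = 1248. Stack: [1248]
STORE_FAST t → t=1248. Stack: []
LOAD_CONST → push 11. Stack: [11]
STORE_FAST x → x=11. Stack: []
LOAD_FAST_LOAD_FAST r,a → push 3744,39. Stack: [3744, 39]
BINARY_OP ^ → 3744 ^ 39 = 3719. Stack: [3719]
STORE_FAST p → p=3719. Stack: []
LOAD_FAST p → push 3719. Stack: [3719]
RETURN_VALUE → return 3719.

3719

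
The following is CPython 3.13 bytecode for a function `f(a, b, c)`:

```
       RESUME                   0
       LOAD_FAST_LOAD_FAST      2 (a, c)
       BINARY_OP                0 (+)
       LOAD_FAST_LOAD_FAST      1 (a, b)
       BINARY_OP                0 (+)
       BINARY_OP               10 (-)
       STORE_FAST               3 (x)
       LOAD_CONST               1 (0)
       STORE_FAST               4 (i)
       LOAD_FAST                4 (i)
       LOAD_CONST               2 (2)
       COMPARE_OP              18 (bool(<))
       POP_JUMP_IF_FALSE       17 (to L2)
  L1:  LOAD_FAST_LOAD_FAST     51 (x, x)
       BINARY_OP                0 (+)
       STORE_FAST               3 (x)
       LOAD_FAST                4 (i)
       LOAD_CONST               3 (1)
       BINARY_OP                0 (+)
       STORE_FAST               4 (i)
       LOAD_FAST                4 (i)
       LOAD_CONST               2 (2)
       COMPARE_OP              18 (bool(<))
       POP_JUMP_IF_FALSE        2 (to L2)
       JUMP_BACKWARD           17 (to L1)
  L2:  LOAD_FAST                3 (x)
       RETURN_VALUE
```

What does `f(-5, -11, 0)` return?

LOAD_FAST_LOAD_FAST a,c → push -5,0. Stack: [-5, 0]
BINARY_OP + → -5 + 0 = -5. Stack: [-5]
LOAD_FAST_LOAD_FAST a,b → push -5,-11. Stack: [-5, -5, -11]
BINARY_OP + → -5 + -11 = -16. Stack: [-5, -16]
BINARY_OP - → -5 - -16 = 11. Stack: [11]
STORE_FAST x → x=11. Stack: []
LOAD_CONST → push 0. Stack: [0]
STORE_FAST i → i=0. Stack: []
LOAD_FAST i → push 0. Stack: [0]
LOAD_CONST → push 2. Stack: [0, 2]
COMPARE_OP bool(<) → 0 vs 2 = True. Stack: [True]
POP_JUMP_IF_FALSE → pop True; no jump. Stack: []
LOAD_FAST_LOAD_FAST x,x → push 11,11. Stack: [11, 11]
BINARY_OP + → 11 + 11 = 22. Stack: [22]
STORE_FAST x → x=22. Stack: []
LOAD_FAST i → push 0. Stack: [0]
LOAD_CONST → push 1. Stack: [0, 1]
BINARY_OP + → 0 + 1 = 1. Stack: [1]
STORE_FAST i → i=1. Stack: []
LOAD_FAST i → push 1. Stack: [1]
LOAD_CONST → push 2. Stack: [1, 2]
COMPARE_OP bool(<) → 1 vs 2 = True. Stack: [True]
POP_JUMP_IF_FALSE → pop True; no jump. Stack: []
LOAD_FAST_LOAD_FAST x,x → push 22,22. Stack: [22, 22]
BINARY_OP + → 22 + 22 = 44. Stack: [44]
STORE_FAST x → x=44. Stack: []
LOAD_FAST i → push 1. Stack: [1]
LOAD_CONST → push 1. Stack: [1, 1]
BINARY_OP + → 1 + 1 = 2. Stack: [2]
STORE_FAST i → i=2. Stack: []
LOAD_FAST i → push 2. Stack: [2]
LOAD_CONST → push 2. Stack: [2, 2]
COMPARE_OP bool(<) → 2 vs 2 = False. Stack: [False]
POP_JUMP_IF_FALSE → pop False; jump. Stack: []
LOAD_FAST x → push 44. Stack: [44]
RETURN_VALUE → return 44.

44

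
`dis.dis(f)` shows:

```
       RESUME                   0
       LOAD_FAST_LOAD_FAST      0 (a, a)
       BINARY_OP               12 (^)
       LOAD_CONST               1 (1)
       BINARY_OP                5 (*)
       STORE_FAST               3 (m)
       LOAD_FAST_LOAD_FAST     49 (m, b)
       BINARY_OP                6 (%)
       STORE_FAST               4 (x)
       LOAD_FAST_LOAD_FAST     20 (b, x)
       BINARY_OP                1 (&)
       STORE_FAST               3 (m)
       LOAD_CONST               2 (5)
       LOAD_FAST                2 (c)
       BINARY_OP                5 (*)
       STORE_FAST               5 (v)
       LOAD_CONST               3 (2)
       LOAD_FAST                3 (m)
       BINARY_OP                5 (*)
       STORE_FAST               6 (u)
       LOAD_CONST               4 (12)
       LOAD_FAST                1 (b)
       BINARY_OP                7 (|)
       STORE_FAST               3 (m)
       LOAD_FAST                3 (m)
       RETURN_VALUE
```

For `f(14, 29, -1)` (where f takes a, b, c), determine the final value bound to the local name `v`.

-5

LOAD_FAST_LOAD_FAST a,a → push 14,14. Stack: [14, 14]
BINARY_OP ^ → 14 ^ 14 = 0. Stack: [0]
LOAD_CONST → push 1. Stack: [0, 1]
BINARY_OP * → 0 * 1 = 0. Stack: [0]
STORE_FAST m → m=0. Stack: []
LOAD_FAST_LOAD_FAST m,b → push 0,29. Stack: [0, 29]
BINARY_OP % → 0 % 29 = 0. Stack: [0]
STORE_FAST x → x=0. Stack: []
LOAD_FAST_LOAD_FAST b,x → push 29,0. Stack: [29, 0]
BINARY_OP & → 29 & 0 = 0. Stack: [0]
STORE_FAST m → m=0. Stack: []
LOAD_CONST → push 5. Stack: [5]
LOAD_FAST c → push -1. Stack: [5, -1]
BINARY_OP * → 5 * -1 = -5. Stack: [-5]
STORE_FAST v → v=-5. Stack: []
LOAD_CONST → push 2. Stack: [2]
LOAD_FAST m → push 0. Stack: [2, 0]
BINARY_OP * → 2 * 0 = 0. Stack: [0]
STORE_FAST u → u=0. Stack: []
LOAD_CONST → push 12. Stack: [12]
LOAD_FAST b → push 29. Stack: [12, 29]
BINARY_OP | → 12 | 29 = 29. Stack: [29]
STORE_FAST m → m=29. Stack: []
LOAD_FAST m → push 29. Stack: [29]
RETURN_VALUE → return 29.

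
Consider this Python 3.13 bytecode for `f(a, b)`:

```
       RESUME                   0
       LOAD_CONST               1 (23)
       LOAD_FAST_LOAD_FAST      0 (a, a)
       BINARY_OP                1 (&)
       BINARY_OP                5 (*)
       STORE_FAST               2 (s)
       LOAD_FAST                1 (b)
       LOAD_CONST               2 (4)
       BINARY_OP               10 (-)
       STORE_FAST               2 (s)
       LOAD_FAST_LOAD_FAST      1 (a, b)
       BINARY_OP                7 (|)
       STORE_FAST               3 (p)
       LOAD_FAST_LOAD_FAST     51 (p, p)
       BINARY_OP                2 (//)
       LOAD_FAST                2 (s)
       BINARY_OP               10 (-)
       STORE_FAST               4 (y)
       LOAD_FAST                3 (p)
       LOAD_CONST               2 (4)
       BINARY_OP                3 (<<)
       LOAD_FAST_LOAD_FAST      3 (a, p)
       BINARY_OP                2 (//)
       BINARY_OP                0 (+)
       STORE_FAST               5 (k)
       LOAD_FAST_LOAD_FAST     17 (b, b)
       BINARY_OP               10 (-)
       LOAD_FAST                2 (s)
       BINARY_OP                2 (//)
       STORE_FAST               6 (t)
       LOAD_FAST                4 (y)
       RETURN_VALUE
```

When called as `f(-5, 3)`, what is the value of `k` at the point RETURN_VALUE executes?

-79

LOAD_CONST → push 23. Stack: [23]
LOAD_FAST_LOAD_FAST a,a → push -5,-5. Stack: [23, -5, -5]
BINARY_OP & → -5 & -5 = -5. Stack: [23, -5]
BINARY_OP * → 23 * -5 = -115. Stack: [-115]
STORE_FAST s → s=-115. Stack: []
LOAD_FAST b → push 3. Stack: [3]
LOAD_CONST → push 4. Stack: [3, 4]
BINARY_OP - → 3 - 4 = -1. Stack: [-1]
STORE_FAST s → s=-1. Stack: []
LOAD_FAST_LOAD_FAST a,b → push -5,3. Stack: [-5, 3]
BINARY_OP | → -5 | 3 = -5. Stack: [-5]
STORE_FAST p → p=-5. Stack: []
LOAD_FAST_LOAD_FAST p,p → push -5,-5. Stack: [-5, -5]
BINARY_OP // → -5 // -5 = 1. Stack: [1]
LOAD_FAST s → push -1. Stack: [1, -1]
BINARY_OP - → 1 - -1 = 2. Stack: [2]
STORE_FAST y → y=2. Stack: []
LOAD_FAST p → push -5. Stack: [-5]
LOAD_CONST → push 4. Stack: [-5, 4]
BINARY_OP << → -5 << 4 = -80. Stack: [-80]
LOAD_FAST_LOAD_FAST a,p → push -5,-5. Stack: [-80, -5, -5]
BINARY_OP // → -5 // -5 = 1. Stack: [-80, 1]
BINARY_OP + → -80 + 1 = -79. Stack: [-79]
STORE_FAST k → k=-79. Stack: []
LOAD_FAST_LOAD_FAST b,b → push 3,3. Stack: [3, 3]
BINARY_OP - → 3 - 3 = 0. Stack: [0]
LOAD_FAST s → push -1. Stack: [0, -1]
BINARY_OP // → 0 // -1 = 0. Stack: [0]
STORE_FAST t → t=0. Stack: []
LOAD_FAST y → push 2. Stack: [2]
RETURN_VALUE → return 2.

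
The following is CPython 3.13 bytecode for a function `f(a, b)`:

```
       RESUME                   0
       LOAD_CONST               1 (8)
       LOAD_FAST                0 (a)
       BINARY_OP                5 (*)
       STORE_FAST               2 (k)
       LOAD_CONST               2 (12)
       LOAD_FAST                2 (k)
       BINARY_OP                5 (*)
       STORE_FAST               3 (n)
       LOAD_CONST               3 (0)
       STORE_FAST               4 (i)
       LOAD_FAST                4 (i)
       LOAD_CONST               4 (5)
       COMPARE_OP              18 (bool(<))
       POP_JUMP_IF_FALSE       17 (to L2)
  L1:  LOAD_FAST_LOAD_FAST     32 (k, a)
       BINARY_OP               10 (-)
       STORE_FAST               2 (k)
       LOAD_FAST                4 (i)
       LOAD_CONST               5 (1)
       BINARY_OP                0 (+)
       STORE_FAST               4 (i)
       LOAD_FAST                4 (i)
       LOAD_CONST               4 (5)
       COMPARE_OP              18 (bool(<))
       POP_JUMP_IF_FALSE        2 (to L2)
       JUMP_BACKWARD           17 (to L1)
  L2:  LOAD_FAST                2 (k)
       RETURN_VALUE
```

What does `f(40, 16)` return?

120

LOAD_CONST → push 8
LOAD_FAST a → push 40
BINARY_OP * → 8 * 40 = 320
STORE_FAST k → k=320
LOAD_CONST → push 12
LOAD_FAST k → push 320
BINARY_OP * → 12 * 320 = 3840
STORE_FAST n → n=3840
LOAD_CONST → push 0
STORE_FAST i → i=0
LOAD_FAST i → push 0
LOAD_CONST → push 5
COMPARE_OP bool(<) → 0 vs 5 = True
POP_JUMP_IF_FALSE → pop True; no jump
LOAD_FAST_LOAD_FAST k,a → push 320,40
BINARY_OP - → 320 - 40 = 280
STORE_FAST k → k=280
LOAD_FAST i → push 0
LOAD_CONST → push 1
BINARY_OP + → 0 + 1 = 1
STORE_FAST i → i=1
LOAD_FAST i → push 1
LOAD_CONST → push 5
COMPARE_OP bool(<) → 1 vs 5 = True
POP_JUMP_IF_FALSE → pop True; no jump
LOAD_FAST_LOAD_FAST k,a → push 280,40
BINARY_OP - → 280 - 40 = 240
STORE_FAST k → k=240
LOAD_FAST i → push 1
LOAD_CONST → push 1
BINARY_OP + → 1 + 1 = 2
STORE_FAST i → i=2
LOAD_FAST i → push 2
LOAD_CONST → push 5
COMPARE_OP bool(<) → 2 vs 5 = True
POP_JUMP_IF_FALSE → pop True; no jump
LOAD_FAST_LOAD_FAST k,a → push 240,40
BINARY_OP - → 240 - 40 = 200
STORE_FAST k → k=200
LOAD_FAST i → push 2
LOAD_CONST → push 1
BINARY_OP + → 2 + 1 = 3
STORE_FAST i → i=3
LOAD_FAST i → push 3
LOAD_CONST → push 5
COMPARE_OP bool(<) → 3 vs 5 = True
POP_JUMP_IF_FALSE → pop True; no jump
LOAD_FAST_LOAD_FAST k,a → push 200,40
BINARY_OP - → 200 - 40 = 160
STORE_FAST k → k=160
LOAD_FAST i → push 3
LOAD_CONST → push 1
BINARY_OP + → 3 + 1 = 4
STORE_FAST i → i=4
LOAD_FAST i → push 4
LOAD_CONST → push 5
COMPARE_OP bool(<) → 4 vs 5 = True
POP_JUMP_IF_FALSE → pop True; no jump
LOAD_FAST_LOAD_FAST k,a → push 160,40
BINARY_OP - → 160 - 40 = 120
STORE_FAST k → k=120
LOAD_FAST i → push 4
LOAD_CONST → push 1
BINARY_OP + → 4 + 1 = 5
STORE_FAST i → i=5
LOAD_FAST i → push 5
LOAD_CONST → push 5
COMPARE_OP bool(<) → 5 vs 5 = False
POP_JUMP_IF_FALSE → pop False; jump
LOAD_FAST k → push 120
RETURN_VALUE → return 120.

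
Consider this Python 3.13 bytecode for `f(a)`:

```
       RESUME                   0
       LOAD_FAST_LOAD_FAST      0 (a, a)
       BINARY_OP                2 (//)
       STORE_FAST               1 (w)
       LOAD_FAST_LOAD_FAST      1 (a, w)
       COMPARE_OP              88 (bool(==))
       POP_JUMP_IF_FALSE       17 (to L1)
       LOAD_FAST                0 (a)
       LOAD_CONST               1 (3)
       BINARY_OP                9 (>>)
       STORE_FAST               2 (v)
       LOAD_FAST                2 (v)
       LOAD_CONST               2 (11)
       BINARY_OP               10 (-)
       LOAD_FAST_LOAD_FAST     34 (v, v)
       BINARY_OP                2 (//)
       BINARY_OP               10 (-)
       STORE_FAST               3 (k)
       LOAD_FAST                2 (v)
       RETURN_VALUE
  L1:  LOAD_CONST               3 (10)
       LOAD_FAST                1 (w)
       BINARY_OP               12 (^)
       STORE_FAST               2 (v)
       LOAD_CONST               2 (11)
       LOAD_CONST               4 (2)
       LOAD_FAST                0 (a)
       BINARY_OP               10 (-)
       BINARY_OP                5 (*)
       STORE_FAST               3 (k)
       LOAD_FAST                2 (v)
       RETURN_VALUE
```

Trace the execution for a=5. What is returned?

LOAD_FAST_LOAD_FAST a,a → push 5,5. Stack: [5, 5]
BINARY_OP // → 5 // 5 = 1. Stack: [1]
STORE_FAST w → w=1. Stack: []
LOAD_FAST_LOAD_FAST a,w → push 5,1. Stack: [5, 1]
COMPARE_OP bool(==) → 5 vs 1 = False. Stack: [False]
POP_JUMP_IF_FALSE → pop False; jump. Stack: []
LOAD_CONST → push 10. Stack: [10]
LOAD_FAST w → push 1. Stack: [10, 1]
BINARY_OP ^ → 10 ^ 1 = 11. Stack: [11]
STORE_FAST v → v=11. Stack: []
LOAD_CONST → push 11. Stack: [11]
LOAD_CONST → push 2. Stack: [11, 2]
LOAD_FAST a → push 5. Stack: [11, 2, 5]
BINARY_OP - → 2 - 5 = -3. Stack: [11, -3]
BINARY_OP * → 11 * -3 = -33. Stack: [-33]
STORE_FAST k → k=-33. Stack: []
LOAD_FAST v → push 11. Stack: [11]
RETURN_VALUE → return 11.

11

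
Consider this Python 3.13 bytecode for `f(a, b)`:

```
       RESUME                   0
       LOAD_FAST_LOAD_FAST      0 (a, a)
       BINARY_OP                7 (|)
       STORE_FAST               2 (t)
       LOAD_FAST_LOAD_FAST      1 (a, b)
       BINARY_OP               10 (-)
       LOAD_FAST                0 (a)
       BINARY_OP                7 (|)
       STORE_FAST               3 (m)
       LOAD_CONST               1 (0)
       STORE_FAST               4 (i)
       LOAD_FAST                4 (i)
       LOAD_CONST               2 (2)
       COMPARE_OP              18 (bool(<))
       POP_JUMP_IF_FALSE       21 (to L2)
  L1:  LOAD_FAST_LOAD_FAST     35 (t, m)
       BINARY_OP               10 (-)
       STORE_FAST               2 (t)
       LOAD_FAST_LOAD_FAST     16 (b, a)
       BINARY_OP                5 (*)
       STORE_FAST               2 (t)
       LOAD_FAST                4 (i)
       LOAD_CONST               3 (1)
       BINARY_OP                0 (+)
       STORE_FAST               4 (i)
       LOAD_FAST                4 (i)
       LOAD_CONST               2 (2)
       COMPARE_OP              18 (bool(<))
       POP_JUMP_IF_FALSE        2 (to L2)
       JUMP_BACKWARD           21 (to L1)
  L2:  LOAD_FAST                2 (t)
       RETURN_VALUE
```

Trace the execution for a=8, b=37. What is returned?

296

LOAD_FAST_LOAD_FAST a,a → push 8,8. Stack: [8, 8]
BINARY_OP | → 8 | 8 = 8. Stack: [8]
STORE_FAST t → t=8. Stack: []
LOAD_FAST_LOAD_FAST a,b → push 8,37. Stack: [8, 37]
BINARY_OP - → 8 - 37 = -29. Stack: [-29]
LOAD_FAST a → push 8. Stack: [-29, 8]
BINARY_OP | → -29 | 8 = -21. Stack: [-21]
STORE_FAST m → m=-21. Stack: []
LOAD_CONST → push 0. Stack: [0]
STORE_FAST i → i=0. Stack: []
LOAD_FAST i → push 0. Stack: [0]
LOAD_CONST → push 2. Stack: [0, 2]
COMPARE_OP bool(<) → 0 vs 2 = True. Stack: [True]
POP_JUMP_IF_FALSE → pop True; no jump. Stack: []
LOAD_FAST_LOAD_FAST t,m → push 8,-21. Stack: [8, -21]
BINARY_OP - → 8 - -21 = 29. Stack: [29]
STORE_FAST t → t=29. Stack: []
LOAD_FAST_LOAD_FAST b,a → push 37,8. Stack: [37, 8]
BINARY_OP * → 37 * 8 = 296. Stack: [296]
STORE_FAST t → t=296. Stack: []
LOAD_FAST i → push 0. Stack: [0]
LOAD_CONST → push 1. Stack: [0, 1]
BINARY_OP + → 0 + 1 = 1. Stack: [1]
STORE_FAST i → i=1. Stack: []
LOAD_FAST i → push 1. Stack: [1]
LOAD_CONST → push 2. Stack: [1, 2]
COMPARE_OP bool(<) → 1 vs 2 = True. Stack: [True]
POP_JUMP_IF_FALSE → pop True; no jump. Stack: []
LOAD_FAST_LOAD_FAST t,m → push 296,-21. Stack: [296, -21]
BINARY_OP - → 296 - -21 = 317. Stack: [317]
STORE_FAST t → t=317. Stack: []
LOAD_FAST_LOAD_FAST b,a → push 37,8. Stack: [37, 8]
BINARY_OP * → 37 * 8 = 296. Stack: [296]
STORE_FAST t → t=296. Stack: []
LOAD_FAST i → push 1. Stack: [1]
LOAD_CONST → push 1. Stack: [1, 1]
BINARY_OP + → 1 + 1 = 2. Stack: [2]
STORE_FAST i → i=2. Stack: []
LOAD_FAST i → push 2. Stack: [2]
LOAD_CONST → push 2. Stack: [2, 2]
COMPARE_OP bool(<) → 2 vs 2 = False. Stack: [False]
POP_JUMP_IF_FALSE → pop False; jump. Stack: []
LOAD_FAST t → push 296. Stack: [296]
RETURN_VALUE → return 296.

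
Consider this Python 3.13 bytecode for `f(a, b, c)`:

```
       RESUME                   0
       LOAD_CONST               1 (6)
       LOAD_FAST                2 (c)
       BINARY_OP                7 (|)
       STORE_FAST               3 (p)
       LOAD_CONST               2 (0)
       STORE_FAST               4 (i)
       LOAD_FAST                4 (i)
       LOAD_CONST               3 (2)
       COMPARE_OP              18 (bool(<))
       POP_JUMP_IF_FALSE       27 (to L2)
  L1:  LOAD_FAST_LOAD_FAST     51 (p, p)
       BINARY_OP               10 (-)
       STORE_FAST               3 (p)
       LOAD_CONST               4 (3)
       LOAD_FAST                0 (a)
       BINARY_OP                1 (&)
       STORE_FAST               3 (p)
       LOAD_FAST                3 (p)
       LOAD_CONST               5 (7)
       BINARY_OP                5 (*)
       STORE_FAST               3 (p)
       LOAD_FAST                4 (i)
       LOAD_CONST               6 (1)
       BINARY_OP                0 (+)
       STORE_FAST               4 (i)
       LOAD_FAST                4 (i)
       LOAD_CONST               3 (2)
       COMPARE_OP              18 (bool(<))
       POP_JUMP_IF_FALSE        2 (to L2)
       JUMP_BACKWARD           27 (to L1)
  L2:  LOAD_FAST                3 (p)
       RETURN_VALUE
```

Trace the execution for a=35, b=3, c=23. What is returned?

LOAD_CONST → push 6. Stack: [6]
LOAD_FAST c → push 23. Stack: [6, 23]
BINARY_OP | → 6 | 23 = 23. Stack: [23]
STORE_FAST p → p=23. Stack: []
LOAD_CONST → push 0. Stack: [0]
STORE_FAST i → i=0. Stack: []
LOAD_FAST i → push 0. Stack: [0]
LOAD_CONST → push 2. Stack: [0, 2]
COMPARE_OP bool(<) → 0 vs 2 = True. Stack: [True]
POP_JUMP_IF_FALSE → pop True; no jump. Stack: []
LOAD_FAST_LOAD_FAST p,p → push 23,23. Stack: [23, 23]
BINARY_OP - → 23 - 23 = 0. Stack: [0]
STORE_FAST p → p=0. Stack: []
LOAD_CONST → push 3. Stack: [3]
LOAD_FAST a → push 35. Stack: [3, 35]
BINARY_OP & → 3 & 35 = 3. Stack: [3]
STORE_FAST p → p=3. Stack: []
LOAD_FAST p → push 3. Stack: [3]
LOAD_CONST → push 7. Stack: [3, 7]
BINARY_OP * → 3 * 7 = 21. Stack: [21]
STORE_FAST p → p=21. Stack: []
LOAD_FAST i → push 0. Stack: [0]
LOAD_CONST → push 1. Stack: [0, 1]
BINARY_OP + → 0 + 1 = 1. Stack: [1]
STORE_FAST i → i=1. Stack: []
LOAD_FAST i → push 1. Stack: [1]
LOAD_CONST → push 2. Stack: [1, 2]
COMPARE_OP bool(<) → 1 vs 2 = True. Stack: [True]
POP_JUMP_IF_FALSE → pop True; no jump. Stack: []
LOAD_FAST_LOAD_FAST p,p → push 21,21. Stack: [21, 21]
BINARY_OP - → 21 - 21 = 0. Stack: [0]
STORE_FAST p → p=0. Stack: []
LOAD_CONST → push 3. Stack: [3]
LOAD_FAST a → push 35. Stack: [3, 35]
BINARY_OP & → 3 & 35 = 3. Stack: [3]
STORE_FAST p → p=3. Stack: []
LOAD_FAST p → push 3. Stack: [3]
LOAD_CONST → push 7. Stack: [3, 7]
BINARY_OP * → 3 * 7 = 21. Stack: [21]
STORE_FAST p → p=21. Stack: []
LOAD_FAST i → push 1. Stack: [1]
LOAD_CONST → push 1. Stack: [1, 1]
BINARY_OP + → 1 + 1 = 2. Stack: [2]
STORE_FAST i → i=2. Stack: []
LOAD_FAST i → push 2. Stack: [2]
LOAD_CONST → push 2. Stack: [2, 2]
COMPARE_OP bool(<) → 2 vs 2 = False. Stack: [False]
POP_JUMP_IF_FALSE → pop False; jump. Stack: []
LOAD_FAST p → push 21. Stack: [21]
RETURN_VALUE → return 21.

21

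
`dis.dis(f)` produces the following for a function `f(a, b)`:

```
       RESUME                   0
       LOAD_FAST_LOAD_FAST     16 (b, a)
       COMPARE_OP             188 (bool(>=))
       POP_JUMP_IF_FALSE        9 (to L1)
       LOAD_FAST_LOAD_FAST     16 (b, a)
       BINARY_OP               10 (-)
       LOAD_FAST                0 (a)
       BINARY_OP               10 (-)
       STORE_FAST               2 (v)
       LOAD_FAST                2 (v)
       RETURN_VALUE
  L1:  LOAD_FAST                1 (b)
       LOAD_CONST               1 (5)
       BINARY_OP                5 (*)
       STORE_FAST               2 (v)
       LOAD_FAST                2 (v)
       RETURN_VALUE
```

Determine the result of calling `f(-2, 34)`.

LOAD_FAST_LOAD_FAST b,a → push 34,-2. Stack: [34, -2]
COMPARE_OP bool(>=) → 34 vs -2 = True. Stack: [True]
POP_JUMP_IF_FALSE → pop True; no jump. Stack: []
LOAD_FAST_LOAD_FAST b,a → push 34,-2. Stack: [34, -2]
BINARY_OP - → 34 - -2 = 36. Stack: [36]
LOAD_FAST a → push -2. Stack: [36, -2]
BINARY_OP - → 36 - -2 = 38. Stack: [38]
STORE_FAST v → v=38. Stack: []
LOAD_FAST v → push 38. Stack: [38]
RETURN_VALUE → return 38.

38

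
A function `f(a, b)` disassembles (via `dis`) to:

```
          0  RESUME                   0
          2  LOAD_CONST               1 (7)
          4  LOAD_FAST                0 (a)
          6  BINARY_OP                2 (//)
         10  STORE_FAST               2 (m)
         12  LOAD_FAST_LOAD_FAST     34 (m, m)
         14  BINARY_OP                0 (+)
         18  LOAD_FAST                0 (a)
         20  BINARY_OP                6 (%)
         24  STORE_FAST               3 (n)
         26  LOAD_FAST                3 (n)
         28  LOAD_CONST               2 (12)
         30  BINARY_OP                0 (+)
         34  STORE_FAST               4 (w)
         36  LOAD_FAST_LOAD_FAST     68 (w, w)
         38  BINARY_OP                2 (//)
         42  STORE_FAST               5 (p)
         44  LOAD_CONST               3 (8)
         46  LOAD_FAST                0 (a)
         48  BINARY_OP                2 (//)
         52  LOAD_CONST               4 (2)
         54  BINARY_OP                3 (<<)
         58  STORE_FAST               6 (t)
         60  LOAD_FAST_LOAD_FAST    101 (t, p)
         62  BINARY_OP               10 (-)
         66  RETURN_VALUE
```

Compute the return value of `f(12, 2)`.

-1

LOAD_CONST → push 7. Stack: [7]
LOAD_FAST a → push 12. Stack: [7, 12]
BINARY_OP // → 7 // 12 = 0. Stack: [0]
STORE_FAST m → m=0. Stack: []
LOAD_FAST_LOAD_FAST m,m → push 0,0. Stack: [0, 0]
BINARY_OP + → 0 + 0 = 0. Stack: [0]
LOAD_FAST a → push 12. Stack: [0, 12]
BINARY_OP % → 0 % 12 = 0. Stack: [0]
STORE_FAST n → n=0. Stack: []
LOAD_FAST n → push 0. Stack: [0]
LOAD_CONST → push 12. Stack: [0, 12]
BINARY_OP + → 0 + 12 = 12. Stack: [12]
STORE_FAST w → w=12. Stack: []
LOAD_FAST_LOAD_FAST w,w → push 12,12. Stack: [12, 12]
BINARY_OP // → 12 // 12 = 1. Stack: [1]
STORE_FAST p → p=1. Stack: []
LOAD_CONST → push 8. Stack: [8]
LOAD_FAST a → push 12. Stack: [8, 12]
BINARY_OP // → 8 // 12 = 0. Stack: [0]
LOAD_CONST → push 2. Stack: [0, 2]
BINARY_OP << → 0 << 2 = 0. Stack: [0]
STORE_FAST t → t=0. Stack: []
LOAD_FAST_LOAD_FAST t,p → push 0,1. Stack: [0, 1]
BINARY_OP - → 0 - 1 = -1. Stack: [-1]
RETURN_VALUE → return -1.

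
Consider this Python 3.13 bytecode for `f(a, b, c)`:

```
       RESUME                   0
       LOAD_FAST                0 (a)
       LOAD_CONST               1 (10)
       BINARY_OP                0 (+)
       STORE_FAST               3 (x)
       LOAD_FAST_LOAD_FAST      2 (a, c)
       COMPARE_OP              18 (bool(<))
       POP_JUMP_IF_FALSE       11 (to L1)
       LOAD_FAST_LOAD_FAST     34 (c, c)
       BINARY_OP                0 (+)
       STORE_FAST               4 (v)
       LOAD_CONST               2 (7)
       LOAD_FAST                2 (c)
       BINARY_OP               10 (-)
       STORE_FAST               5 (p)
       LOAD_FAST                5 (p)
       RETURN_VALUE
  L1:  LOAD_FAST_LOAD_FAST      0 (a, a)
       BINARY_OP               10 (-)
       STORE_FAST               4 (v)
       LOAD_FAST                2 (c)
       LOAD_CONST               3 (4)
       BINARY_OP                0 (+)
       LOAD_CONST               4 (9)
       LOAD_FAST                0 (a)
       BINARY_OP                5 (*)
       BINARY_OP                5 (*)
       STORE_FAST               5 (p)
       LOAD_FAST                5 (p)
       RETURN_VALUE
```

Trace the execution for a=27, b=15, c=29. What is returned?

-22

LOAD_FAST a → push 27. Stack: [27]
LOAD_CONST → push 10. Stack: [27, 10]
BINARY_OP + → 27 + 10 = 37. Stack: [37]
STORE_FAST x → x=37. Stack: []
LOAD_FAST_LOAD_FAST a,c → push 27,29. Stack: [27, 29]
COMPARE_OP bool(<) → 27 vs 29 = True. Stack: [True]
POP_JUMP_IF_FALSE → pop True; no jump. Stack: []
LOAD_FAST_LOAD_FAST c,c → push 29,29. Stack: [29, 29]
BINARY_OP + → 29 + 29 = 58. Stack: [58]
STORE_FAST v → v=58. Stack: []
LOAD_CONST → push 7. Stack: [7]
LOAD_FAST c → push 29. Stack: [7, 29]
BINARY_OP - → 7 - 29 = -22. Stack: [-22]
STORE_FAST p → p=-22. Stack: []
LOAD_FAST p → push -22. Stack: [-22]
RETURN_VALUE → return -22.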